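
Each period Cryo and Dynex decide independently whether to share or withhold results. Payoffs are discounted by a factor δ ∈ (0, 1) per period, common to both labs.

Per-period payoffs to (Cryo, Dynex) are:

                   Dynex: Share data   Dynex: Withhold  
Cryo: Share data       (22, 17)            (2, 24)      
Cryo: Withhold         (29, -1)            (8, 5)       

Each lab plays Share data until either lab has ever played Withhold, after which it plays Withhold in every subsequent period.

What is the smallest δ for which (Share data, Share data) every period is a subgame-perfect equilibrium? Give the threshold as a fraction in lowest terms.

7/19

For Cryo: deviation gain 29−22 = 7, per-period punishment loss 22−8 = 14. IC gives δ ≥ 7/21 = 1/3.
For Dynex: gain 7, loss 12 per period, so δ ≥ 7/19.
The tighter constraint is Dynex's, so cooperation needs δ ≥ 7/19.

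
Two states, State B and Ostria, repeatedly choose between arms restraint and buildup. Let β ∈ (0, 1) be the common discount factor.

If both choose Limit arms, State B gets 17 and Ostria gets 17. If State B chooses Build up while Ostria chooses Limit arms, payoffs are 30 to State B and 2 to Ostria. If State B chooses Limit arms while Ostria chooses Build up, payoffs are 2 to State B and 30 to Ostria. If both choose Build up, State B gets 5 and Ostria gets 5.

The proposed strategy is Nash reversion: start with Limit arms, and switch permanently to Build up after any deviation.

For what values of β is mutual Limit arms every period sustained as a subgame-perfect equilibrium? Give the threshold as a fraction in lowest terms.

One-period gain from deviating is 30 − 17 = 13. The loss is 17 − 5 = 12 in every subsequent period, with present value 12·β/(1−β).
Deviation is unprofitable when 12·β/(1−β) ≥ 13, i.e. β/(1−β) ≥ 13/12.
Equivalently β ≥ 13/(13+12) = 13/25.

13/25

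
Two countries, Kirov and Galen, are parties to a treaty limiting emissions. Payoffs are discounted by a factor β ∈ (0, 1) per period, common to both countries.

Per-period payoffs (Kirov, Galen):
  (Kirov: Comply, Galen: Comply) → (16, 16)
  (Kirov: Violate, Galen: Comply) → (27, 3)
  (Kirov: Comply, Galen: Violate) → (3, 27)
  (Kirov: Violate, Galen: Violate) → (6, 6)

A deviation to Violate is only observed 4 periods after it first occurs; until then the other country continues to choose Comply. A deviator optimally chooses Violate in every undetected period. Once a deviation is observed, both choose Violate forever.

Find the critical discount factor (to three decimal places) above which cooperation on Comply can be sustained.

A deviator earns 27 for 4 periods, then 6 forever; cooperating earns 16 forever. Multiplying the IC by (1−β):
16 ≥ 27(1−β^4) + 6β^4, so 21·β^4 ≥ 11 and β^4 ≥ 11/21.
β ≥ (11/21)^(1/4) ≈ 0.851.

0.851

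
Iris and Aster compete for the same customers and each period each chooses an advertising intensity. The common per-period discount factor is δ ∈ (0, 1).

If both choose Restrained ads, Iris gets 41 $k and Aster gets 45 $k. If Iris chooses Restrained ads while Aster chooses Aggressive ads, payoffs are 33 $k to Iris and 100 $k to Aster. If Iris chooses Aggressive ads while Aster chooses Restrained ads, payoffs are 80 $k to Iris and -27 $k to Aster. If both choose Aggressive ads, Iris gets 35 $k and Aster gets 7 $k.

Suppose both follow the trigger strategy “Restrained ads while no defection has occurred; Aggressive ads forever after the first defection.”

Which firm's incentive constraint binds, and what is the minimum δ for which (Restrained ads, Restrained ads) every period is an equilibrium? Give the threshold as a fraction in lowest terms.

Iris; δ ≥ 13/15

Iris's threshold: (80−41)/(80−35) = 13/15.
Aster's threshold: (100−45)/(100−7) = 55/93.
13/15 > 55/93, so Iris binds and δ* = 13/15.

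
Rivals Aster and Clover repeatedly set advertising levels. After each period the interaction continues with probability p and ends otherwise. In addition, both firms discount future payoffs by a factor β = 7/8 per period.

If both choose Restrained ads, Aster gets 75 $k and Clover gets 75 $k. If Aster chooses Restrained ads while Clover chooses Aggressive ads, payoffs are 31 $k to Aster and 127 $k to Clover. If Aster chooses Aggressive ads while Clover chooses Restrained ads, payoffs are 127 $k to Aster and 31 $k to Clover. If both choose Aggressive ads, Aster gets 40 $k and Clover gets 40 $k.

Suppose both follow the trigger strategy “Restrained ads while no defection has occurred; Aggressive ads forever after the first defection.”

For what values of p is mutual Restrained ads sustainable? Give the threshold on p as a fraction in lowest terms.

Expected continuation weight on next period's payoff is β·p = 7/8·p, which plays the role of the discount factor.
Cooperation requires 7/8·p ≥ (127−75)/(127−40) = 52/87, hence p ≥ 416/609.

416/609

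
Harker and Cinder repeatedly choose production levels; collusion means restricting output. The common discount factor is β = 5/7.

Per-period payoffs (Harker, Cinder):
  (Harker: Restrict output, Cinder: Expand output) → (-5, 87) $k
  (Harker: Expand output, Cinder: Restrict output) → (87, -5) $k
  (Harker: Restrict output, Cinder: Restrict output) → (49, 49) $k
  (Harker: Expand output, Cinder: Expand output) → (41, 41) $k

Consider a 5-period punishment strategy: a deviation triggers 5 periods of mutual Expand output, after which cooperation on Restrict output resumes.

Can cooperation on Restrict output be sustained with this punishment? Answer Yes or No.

No

A one-shot deviation gives 87 now, then 41 for 5 periods, then back to 49.
Gain from deviating: (87−49) today; loss: (49−41) in each of the next 5 periods.
No-deviation condition: (49−41)(β+…+β^5) ≥ 87−49, i.e. β+…+β^5 ≥ 19/4.
At β = 5/7: β+…+β^5 = 2.0352 < 4.7500.
So cooperation is not sustainable.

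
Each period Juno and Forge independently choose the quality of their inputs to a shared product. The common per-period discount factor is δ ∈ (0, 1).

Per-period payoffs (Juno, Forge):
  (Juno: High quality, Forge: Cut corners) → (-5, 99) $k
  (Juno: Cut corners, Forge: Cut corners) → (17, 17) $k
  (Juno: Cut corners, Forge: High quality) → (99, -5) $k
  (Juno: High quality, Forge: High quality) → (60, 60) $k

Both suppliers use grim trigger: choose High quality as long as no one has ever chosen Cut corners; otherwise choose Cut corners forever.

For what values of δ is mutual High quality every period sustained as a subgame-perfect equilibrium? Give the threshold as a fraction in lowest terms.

Cooperation forever yields 60 each period: 60/(1−δ).
Deviating yields 99 once, then 17 forever: 99 + 17δ/(1−δ).
No profitable deviation requires 60/(1−δ) ≥ 99 + 17δ/(1−δ).
Multiplying by (1−δ): 60 ≥ 99(1−δ) + 17δ = 99 − 82δ.
So 82δ ≥ 39, i.e. δ ≥ 39/82.

39/82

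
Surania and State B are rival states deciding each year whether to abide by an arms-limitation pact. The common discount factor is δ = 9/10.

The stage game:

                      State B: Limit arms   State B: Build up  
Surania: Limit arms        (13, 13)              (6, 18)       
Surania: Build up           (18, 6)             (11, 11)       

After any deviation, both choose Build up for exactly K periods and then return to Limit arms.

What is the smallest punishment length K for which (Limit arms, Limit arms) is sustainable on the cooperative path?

IC: δ(1−δ^K)/(1−δ) ≥ (18−13)/(13−11) = 5/2.
With δ = 9/10: need 1 − δ^K ≥ 5/2·(1−9/10)/(9/10), i.e. δ^K ≤ 0.7222.
Since (9/10)^3 = 0.7290 and (9/10)^4 = 0.6561, the smallest such K is 4.

4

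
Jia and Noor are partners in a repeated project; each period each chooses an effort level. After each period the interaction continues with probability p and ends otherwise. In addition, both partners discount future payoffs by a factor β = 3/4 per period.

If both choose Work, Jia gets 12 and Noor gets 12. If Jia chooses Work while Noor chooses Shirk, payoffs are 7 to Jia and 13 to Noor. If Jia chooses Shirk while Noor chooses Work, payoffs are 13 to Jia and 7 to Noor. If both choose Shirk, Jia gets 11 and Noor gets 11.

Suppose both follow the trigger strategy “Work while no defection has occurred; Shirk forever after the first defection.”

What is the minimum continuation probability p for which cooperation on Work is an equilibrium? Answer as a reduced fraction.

With continuation probability p and discount β, the effective per-period discount factor is βp.
Grim-trigger IC: βp ≥ (13−12)/(13−11) = 1/2.
So p ≥ (1/2)/(3/4) = 2/3.

2/3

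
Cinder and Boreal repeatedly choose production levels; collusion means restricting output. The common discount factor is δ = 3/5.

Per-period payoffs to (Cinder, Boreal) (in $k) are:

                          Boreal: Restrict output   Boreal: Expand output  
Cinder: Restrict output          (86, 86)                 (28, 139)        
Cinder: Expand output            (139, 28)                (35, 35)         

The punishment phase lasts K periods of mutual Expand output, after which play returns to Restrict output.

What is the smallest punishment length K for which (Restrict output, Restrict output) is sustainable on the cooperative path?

3

IC: δ(1−δ^K)/(1−δ) ≥ (139−86)/(86−35) = 53/51.
With δ = 3/5: need 1 − δ^K ≥ 53/51·(1−3/5)/(3/5), i.e. δ^K ≤ 0.3072.
Since (3/5)^2 = 0.3600 and (3/5)^3 = 0.2160, the smallest such K is 3.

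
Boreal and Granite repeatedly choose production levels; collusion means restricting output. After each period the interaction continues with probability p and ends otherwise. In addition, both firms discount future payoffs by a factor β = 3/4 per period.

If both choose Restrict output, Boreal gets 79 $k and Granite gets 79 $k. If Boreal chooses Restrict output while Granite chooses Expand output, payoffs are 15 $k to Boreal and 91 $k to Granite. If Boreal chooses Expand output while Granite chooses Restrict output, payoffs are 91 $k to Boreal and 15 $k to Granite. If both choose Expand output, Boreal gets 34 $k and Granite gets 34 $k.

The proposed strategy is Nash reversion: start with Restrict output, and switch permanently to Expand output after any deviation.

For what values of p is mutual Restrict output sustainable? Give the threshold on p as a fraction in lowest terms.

With continuation probability p and discount β, the effective per-period discount factor is βp.
Grim-trigger IC: βp ≥ (91−79)/(91−34) = 4/19.
So p ≥ (4/19)/(3/4) = 16/57.

16/57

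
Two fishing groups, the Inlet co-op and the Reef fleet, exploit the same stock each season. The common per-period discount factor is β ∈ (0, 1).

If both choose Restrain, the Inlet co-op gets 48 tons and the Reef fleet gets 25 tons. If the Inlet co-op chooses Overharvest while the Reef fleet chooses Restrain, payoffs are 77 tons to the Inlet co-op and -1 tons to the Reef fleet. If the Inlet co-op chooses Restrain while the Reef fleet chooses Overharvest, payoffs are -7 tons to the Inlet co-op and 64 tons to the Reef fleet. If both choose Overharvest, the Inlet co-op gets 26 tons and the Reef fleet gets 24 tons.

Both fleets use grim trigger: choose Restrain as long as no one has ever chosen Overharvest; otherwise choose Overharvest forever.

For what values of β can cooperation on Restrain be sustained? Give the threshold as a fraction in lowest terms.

39/40

the Inlet co-op: cooperation gives 48 each period; deviation gives 77 once then 26 forever.
  48/(1−β) ≥ 77 + 26β/(1−β) ⇒ β ≥ 29/51.
the Reef fleet: cooperation gives 25 each period; deviation gives 64 once then 24 forever.
  β ≥ 39/40.
Both must hold, so the binding constraint is the Reef fleet's: β ≥ 39/40.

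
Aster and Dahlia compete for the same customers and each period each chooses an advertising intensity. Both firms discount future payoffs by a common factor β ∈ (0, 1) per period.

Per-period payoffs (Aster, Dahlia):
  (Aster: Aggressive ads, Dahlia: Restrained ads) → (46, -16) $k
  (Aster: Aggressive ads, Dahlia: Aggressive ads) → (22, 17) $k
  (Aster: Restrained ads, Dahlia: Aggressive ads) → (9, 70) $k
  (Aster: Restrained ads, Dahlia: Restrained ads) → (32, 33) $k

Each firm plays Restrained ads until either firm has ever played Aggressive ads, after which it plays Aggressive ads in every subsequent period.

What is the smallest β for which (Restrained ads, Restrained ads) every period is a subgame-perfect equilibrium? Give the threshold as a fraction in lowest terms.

Aster's threshold: (46−32)/(46−22) = 7/12.
Dahlia's threshold: (70−33)/(70−17) = 37/53.
7/12 < 37/53, so Dahlia binds and β* = 37/53.

37/53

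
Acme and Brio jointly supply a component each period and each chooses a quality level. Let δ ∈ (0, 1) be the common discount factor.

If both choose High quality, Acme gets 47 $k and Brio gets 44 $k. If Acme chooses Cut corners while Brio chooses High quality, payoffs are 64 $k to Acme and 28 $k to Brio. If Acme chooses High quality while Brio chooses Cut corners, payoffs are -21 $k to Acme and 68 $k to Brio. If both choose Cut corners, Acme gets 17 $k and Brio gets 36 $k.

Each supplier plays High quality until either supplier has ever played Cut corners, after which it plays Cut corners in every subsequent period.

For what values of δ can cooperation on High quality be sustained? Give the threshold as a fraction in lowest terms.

Acme: cooperation gives 47 each period; deviation gives 64 once then 17 forever.
  47/(1−δ) ≥ 64 + 17δ/(1−δ) ⇒ δ ≥ 17/47.
Brio: cooperation gives 44 each period; deviation gives 68 once then 36 forever.
  δ ≥ 24/32 = 3/4.
Both must hold, so the binding constraint is Brio's: δ ≥ 3/4.

3/4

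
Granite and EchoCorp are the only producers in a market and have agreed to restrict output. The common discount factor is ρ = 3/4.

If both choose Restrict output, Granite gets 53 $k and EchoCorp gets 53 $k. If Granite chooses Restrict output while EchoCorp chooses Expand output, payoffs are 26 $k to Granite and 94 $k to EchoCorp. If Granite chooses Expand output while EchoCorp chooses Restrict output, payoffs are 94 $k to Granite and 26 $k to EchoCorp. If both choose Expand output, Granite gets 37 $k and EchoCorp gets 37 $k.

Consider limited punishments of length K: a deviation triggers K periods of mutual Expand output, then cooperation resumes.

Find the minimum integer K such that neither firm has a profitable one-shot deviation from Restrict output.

7

No profitable deviation requires (53−37)(ρ+…+ρ^K) ≥ 94−53, i.e. ρ+…+ρ^K ≥ 41/16 ≈ 2.5625.
With ρ = 3/4, the partial sums are K=1: 0.7500, K=2: 1.3125, …, K=5: 2.2881, K=6: 2.4661, K=7: 2.5995.
K = 7 is the first length at which the sum reaches 2.5625.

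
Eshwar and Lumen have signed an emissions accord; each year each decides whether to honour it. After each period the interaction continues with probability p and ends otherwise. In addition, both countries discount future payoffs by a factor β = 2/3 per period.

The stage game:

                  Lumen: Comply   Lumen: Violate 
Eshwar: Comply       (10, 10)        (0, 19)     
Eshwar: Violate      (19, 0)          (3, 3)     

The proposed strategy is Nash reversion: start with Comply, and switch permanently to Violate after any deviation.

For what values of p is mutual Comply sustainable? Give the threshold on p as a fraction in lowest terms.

27/32

With continuation probability p and discount β, the effective per-period discount factor is βp.
Grim-trigger IC: βp ≥ (19−10)/(19−3) = 9/16.
So p ≥ (9/16)/(2/3) = 27/32.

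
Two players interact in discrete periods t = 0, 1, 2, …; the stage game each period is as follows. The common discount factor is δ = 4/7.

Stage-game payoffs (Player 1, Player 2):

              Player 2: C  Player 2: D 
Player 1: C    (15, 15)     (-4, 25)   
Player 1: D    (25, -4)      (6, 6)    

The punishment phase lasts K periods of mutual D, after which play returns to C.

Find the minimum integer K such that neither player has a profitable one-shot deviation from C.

4

No profitable deviation requires (15−6)(δ+…+δ^K) ≥ 25−15, i.e. δ+…+δ^K ≥ 10/9 ≈ 1.1111.
With δ = 4/7, the partial sums are K=1: 0.5714, K=2: 0.8980, K=3: 1.0845, K=4: 1.1912.
K = 4 is the first length at which the sum reaches 1.1111.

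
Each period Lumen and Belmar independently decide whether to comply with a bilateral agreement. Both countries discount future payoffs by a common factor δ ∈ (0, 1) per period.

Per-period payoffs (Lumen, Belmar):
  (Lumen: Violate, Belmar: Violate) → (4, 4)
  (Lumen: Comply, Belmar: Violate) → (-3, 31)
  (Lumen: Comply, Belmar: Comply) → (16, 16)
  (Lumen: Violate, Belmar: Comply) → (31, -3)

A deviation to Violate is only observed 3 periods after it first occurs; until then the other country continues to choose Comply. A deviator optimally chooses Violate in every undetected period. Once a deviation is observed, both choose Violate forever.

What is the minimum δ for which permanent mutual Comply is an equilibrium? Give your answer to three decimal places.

Deviating for the 3 undetected periods gains 31−16 = 15 per period over cooperation, then loses 16−4 = 12 per period forever once punishment starts.
Gain: 15(1 + δ + … + δ^2); loss: 12·δ^3/(1−δ).
No profitable deviation ⇔ 15(1−δ^3) ≤ 12·δ^3, i.e. δ^3 ≥ 15/(15+12) = 5/9.
Hence δ ≥ (5/9)^(1/3) ≈ 0.822.

0.822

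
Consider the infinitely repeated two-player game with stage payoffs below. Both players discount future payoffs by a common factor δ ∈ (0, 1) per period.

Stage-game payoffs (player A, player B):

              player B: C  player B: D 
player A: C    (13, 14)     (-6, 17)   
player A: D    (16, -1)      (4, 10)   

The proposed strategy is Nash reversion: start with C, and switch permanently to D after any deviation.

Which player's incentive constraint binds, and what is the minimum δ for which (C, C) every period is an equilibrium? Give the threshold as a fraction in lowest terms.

player B; δ ≥ 3/7

player A: cooperation gives 13 each period; deviation gives 16 once then 4 forever.
  13/(1−δ) ≥ 16 + 4δ/(1−δ) ⇒ δ ≥ 3/12 = 1/4.
player B: cooperation gives 14 each period; deviation gives 17 once then 10 forever.
  δ ≥ 3/7.
Both must hold, so the binding constraint is player B's: δ ≥ 3/7.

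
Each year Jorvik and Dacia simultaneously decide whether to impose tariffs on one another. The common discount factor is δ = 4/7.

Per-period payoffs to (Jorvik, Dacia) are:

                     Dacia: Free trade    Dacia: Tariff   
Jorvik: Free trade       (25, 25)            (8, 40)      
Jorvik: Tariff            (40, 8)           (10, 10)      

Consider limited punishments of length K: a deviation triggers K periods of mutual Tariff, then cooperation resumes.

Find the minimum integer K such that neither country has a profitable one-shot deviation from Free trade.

3

No profitable deviation requires (25−10)(δ+…+δ^K) ≥ 40−25, i.e. δ+…+δ^K ≥ 1 ≈ 1.0000.
With δ = 4/7, the partial sums are K=1: 0.5714, K=2: 0.8980, K=3: 1.0845.
K = 3 is the first length at which the sum reaches 1.0000.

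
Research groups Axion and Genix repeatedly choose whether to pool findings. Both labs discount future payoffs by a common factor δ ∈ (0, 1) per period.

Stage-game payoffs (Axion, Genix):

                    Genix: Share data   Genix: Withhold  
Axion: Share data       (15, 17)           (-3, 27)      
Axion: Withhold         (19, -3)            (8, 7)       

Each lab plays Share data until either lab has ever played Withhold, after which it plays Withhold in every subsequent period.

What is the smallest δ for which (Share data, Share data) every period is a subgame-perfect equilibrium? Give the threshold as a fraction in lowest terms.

For Axion: deviation gain 19−15 = 4, per-period punishment loss 15−8 = 7. IC gives δ ≥ 4/11.
For Genix: gain 10, loss 10 per period, so δ ≥ 10/20 = 1/2.
The tighter constraint is Genix's, so cooperation needs δ ≥ 1/2.

1/2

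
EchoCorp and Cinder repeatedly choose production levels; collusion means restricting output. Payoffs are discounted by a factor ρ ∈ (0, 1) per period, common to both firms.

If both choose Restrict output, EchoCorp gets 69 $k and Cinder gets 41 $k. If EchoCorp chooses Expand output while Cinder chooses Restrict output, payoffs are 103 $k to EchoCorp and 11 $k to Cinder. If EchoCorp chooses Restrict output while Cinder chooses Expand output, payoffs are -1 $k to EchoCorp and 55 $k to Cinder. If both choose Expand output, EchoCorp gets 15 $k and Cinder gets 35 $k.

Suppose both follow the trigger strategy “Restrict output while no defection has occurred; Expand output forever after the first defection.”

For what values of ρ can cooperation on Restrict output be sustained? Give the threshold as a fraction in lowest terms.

EchoCorp's threshold: (103−69)/(103−15) = 17/44.
Cinder's threshold: (55−41)/(55−35) = 7/10.
17/44 < 7/10, so Cinder binds and ρ* = 7/10.

7/10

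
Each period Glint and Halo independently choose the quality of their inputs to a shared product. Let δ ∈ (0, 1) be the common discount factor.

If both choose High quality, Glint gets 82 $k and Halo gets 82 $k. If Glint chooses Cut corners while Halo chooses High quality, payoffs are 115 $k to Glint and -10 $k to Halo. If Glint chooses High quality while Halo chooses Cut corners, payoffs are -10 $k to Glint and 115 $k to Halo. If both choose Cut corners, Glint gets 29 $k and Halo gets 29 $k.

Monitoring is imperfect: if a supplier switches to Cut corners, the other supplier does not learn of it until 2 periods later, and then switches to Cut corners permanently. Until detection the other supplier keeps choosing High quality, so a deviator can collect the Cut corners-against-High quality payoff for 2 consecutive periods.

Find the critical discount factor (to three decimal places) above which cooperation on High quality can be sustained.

The best deviation is to choose Cut corners for all 2 undetected periods, earning 115 each, then 29 forever once detected.
Deviation value: 115(1−δ^2)/(1−δ) + 29δ^2/(1−δ); cooperation value: 82/(1−δ).
IC: 82 ≥ 115(1−δ^2) + 29δ^2 = 115 − 86δ^2.
So δ^2 ≥ 33/86, giving δ ≥ (33/86)^(1/2) ≈ 0.619.

0.619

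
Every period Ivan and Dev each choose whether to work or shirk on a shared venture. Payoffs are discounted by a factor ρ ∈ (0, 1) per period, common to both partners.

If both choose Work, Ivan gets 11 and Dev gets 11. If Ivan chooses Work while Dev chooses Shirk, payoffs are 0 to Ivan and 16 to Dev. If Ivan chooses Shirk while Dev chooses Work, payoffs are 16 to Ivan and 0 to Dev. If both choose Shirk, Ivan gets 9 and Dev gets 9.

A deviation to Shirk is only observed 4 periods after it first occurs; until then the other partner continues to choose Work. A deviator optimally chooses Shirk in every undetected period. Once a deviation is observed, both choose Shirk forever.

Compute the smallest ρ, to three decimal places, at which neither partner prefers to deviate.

0.919

A deviator earns 16 for 4 periods, then 9 forever; cooperating earns 11 forever. Multiplying the IC by (1−ρ):
11 ≥ 16(1−ρ^4) + 9ρ^4, so 7·ρ^4 ≥ 5 and ρ^4 ≥ 5/7.
ρ ≥ (5/7)^(1/4) ≈ 0.919.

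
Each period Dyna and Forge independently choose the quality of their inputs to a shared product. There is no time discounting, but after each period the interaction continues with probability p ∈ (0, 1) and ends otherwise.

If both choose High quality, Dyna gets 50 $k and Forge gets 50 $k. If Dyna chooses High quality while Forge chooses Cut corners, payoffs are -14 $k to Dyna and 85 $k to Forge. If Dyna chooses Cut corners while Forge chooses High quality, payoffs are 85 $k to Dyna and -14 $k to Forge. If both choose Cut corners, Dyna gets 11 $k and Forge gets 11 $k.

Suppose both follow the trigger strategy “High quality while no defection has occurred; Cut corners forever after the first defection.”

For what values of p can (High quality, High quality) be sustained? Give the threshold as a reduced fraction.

35/74

Expected cooperation value is 50 + p·50 + p²·50 + … = 50/(1−p); deviation gives 85 + p·11/(1−p).
50 ≥ 85(1−p) + 11p ⇒ 74p ≥ 35 ⇒ p ≥ 35/74.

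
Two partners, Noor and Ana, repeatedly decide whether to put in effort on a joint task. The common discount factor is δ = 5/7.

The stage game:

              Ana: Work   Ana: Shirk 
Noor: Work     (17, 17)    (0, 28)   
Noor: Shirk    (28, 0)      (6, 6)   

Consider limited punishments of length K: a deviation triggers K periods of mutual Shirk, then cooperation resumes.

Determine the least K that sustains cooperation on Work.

Need Σ_{k=1}^{K} δ^k ≥ (28−17)/(17−6) = 1.0000 at δ = 5/7.
At K = 1 the sum is 0.7143 < 1.0000; at K = 2 it is 1.2245 ≥ 1.0000.
So the minimum punishment length is K = 2.

2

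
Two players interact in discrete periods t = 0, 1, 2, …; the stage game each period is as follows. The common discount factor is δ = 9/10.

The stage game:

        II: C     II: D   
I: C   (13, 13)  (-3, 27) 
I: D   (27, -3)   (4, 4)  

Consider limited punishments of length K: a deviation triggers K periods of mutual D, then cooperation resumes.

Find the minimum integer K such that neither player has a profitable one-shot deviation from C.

IC: δ(1−δ^K)/(1−δ) ≥ (27−13)/(13−4) = 14/9.
With δ = 9/10: need 1 − δ^K ≥ 14/9·(1−9/10)/(9/10), i.e. δ^K ≤ 0.8272.
Since (9/10)^1 = 0.9000 and (9/10)^2 = 0.8100, the smallest such K is 2.

2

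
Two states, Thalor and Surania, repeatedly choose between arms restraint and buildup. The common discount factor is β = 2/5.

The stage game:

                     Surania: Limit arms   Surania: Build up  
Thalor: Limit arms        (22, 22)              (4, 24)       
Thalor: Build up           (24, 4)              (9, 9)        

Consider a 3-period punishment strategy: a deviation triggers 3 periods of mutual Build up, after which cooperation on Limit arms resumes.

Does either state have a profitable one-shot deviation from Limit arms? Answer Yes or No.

No

A one-shot deviation gives 24 now, then 9 for 3 periods, then back to 22.
Gain from deviating: (24−22) today; loss: (22−9) in each of the next 3 periods.
No-deviation condition: (22−9)(β+…+β^3) ≥ 24−22, i.e. β+…+β^3 ≥ 2/13.
At β = 2/5: β+…+β^3 = 0.6240 ≥ 0.1538.
So cooperation is sustainable.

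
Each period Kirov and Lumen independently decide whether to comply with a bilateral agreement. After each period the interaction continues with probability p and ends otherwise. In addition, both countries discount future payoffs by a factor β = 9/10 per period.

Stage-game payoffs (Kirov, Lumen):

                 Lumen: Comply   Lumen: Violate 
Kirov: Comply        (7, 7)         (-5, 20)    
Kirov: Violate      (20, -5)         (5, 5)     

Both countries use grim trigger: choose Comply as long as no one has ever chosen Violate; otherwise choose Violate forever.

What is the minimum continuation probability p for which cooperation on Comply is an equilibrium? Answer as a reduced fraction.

26/27

With continuation probability p and discount β, the effective per-period discount factor is βp.
Grim-trigger IC: βp ≥ (20−7)/(20−5) = 13/15.
So p ≥ (13/15)/(9/10) = 26/27.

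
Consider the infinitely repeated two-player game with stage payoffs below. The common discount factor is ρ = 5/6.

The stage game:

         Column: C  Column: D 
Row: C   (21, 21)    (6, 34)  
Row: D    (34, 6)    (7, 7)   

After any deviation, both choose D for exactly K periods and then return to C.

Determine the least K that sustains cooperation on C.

2

IC: ρ(1−ρ^K)/(1−ρ) ≥ (34−21)/(21−7) = 13/14.
With ρ = 5/6: need 1 − ρ^K ≥ 13/14·(1−5/6)/(5/6), i.e. ρ^K ≤ 0.8143.
Since (5/6)^1 = 0.8333 and (5/6)^2 = 0.6944, the smallest such K is 2.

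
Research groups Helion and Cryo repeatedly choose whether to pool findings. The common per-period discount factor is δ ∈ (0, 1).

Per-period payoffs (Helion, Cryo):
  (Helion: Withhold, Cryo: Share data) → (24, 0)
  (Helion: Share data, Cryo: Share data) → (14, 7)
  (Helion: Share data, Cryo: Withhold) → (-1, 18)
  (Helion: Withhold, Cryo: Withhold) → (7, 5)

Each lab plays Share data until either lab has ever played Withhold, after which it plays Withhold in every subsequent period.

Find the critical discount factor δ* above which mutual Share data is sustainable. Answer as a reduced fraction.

Helion: cooperation gives 14 each period; deviation gives 24 once then 7 forever.
  14/(1−δ) ≥ 24 + 7δ/(1−δ) ⇒ δ ≥ 10/17.
Cryo: cooperation gives 7 each period; deviation gives 18 once then 5 forever.
  δ ≥ 11/13.
Both must hold, so the binding constraint is Cryo's: δ ≥ 11/13.

11/13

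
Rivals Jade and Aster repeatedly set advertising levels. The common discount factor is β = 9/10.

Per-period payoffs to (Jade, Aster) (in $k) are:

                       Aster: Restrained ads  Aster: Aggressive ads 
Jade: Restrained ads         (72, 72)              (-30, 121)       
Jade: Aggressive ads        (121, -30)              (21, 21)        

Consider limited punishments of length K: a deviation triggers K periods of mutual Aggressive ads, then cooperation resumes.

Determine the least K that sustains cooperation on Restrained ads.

2

IC: β(1−β^K)/(1−β) ≥ (121−72)/(72−21) = 49/51.
With β = 9/10: need 1 − β^K ≥ 49/51·(1−9/10)/(9/10), i.e. β^K ≤ 0.8932.
Since (9/10)^1 = 0.9000 and (9/10)^2 = 0.8100, the smallest such K is 2.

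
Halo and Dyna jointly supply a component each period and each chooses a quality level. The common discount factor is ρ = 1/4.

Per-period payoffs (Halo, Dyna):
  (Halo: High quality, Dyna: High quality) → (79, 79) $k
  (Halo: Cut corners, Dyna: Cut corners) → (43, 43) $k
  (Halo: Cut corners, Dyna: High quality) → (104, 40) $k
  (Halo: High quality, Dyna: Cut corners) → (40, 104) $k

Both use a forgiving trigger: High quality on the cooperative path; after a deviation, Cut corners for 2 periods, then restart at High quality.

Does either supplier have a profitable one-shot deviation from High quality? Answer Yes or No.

IC: ρ+…+ρ^2 ≥ (104−79)/(79−43) = 25/36.
At ρ = 1/4: partial sum = 0.3125 < 0.6944. Cooperation not sustainable.

Yes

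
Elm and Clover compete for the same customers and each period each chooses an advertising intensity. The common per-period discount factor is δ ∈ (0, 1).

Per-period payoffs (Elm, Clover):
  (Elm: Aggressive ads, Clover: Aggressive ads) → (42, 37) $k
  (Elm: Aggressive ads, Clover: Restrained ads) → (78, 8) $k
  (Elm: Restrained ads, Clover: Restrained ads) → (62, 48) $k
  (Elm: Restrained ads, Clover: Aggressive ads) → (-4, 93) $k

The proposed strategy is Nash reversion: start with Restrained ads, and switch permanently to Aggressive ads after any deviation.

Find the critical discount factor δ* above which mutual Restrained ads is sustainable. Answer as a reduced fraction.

Elm: cooperation gives 62 each period; deviation gives 78 once then 42 forever.
  62/(1−δ) ≥ 78 + 42δ/(1−δ) ⇒ δ ≥ 16/36 = 4/9.
Clover: cooperation gives 48 each period; deviation gives 93 once then 37 forever.
  δ ≥ 45/56.
Both must hold, so the binding constraint is Clover's: δ ≥ 45/56.

45/56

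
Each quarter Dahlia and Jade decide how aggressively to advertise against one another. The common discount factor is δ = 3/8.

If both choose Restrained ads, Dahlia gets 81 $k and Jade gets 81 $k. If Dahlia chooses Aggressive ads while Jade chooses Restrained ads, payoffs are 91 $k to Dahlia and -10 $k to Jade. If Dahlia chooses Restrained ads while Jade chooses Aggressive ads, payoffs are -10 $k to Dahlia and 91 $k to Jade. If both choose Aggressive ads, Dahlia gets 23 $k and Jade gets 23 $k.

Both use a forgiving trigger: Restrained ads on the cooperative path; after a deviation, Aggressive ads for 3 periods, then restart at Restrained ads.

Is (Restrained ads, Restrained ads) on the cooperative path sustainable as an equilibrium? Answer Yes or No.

Yes

A one-shot deviation gives 91 now, then 23 for 3 periods, then back to 81.
Gain from deviating: (91−81) today; loss: (81−23) in each of the next 3 periods.
No-deviation condition: (81−23)(δ+…+δ^3) ≥ 91−81, i.e. δ+…+δ^3 ≥ 5/29.
At δ = 3/8: δ+…+δ^3 = 0.5684 ≥ 0.1724.
So cooperation is sustainable.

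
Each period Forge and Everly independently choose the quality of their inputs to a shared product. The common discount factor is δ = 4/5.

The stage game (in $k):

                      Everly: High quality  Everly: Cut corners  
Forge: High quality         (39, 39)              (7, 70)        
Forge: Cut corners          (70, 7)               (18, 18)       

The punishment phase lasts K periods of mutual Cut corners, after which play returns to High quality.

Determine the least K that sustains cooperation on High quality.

Need Σ_{k=1}^{K} δ^k ≥ (70−39)/(39−18) = 1.4762 at δ = 4/5.
At K = 2 the sum is 1.4400 < 1.4762; at K = 3 it is 1.9520 ≥ 1.4762.
So the minimum punishment length is K = 3.

3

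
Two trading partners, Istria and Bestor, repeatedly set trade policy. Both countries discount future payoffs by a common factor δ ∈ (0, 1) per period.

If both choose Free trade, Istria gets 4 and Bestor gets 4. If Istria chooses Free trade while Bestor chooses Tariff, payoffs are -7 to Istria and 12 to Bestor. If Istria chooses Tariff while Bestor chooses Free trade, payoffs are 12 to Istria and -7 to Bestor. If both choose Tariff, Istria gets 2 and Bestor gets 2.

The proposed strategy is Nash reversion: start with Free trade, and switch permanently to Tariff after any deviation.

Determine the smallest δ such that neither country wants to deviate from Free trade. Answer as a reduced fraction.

Cooperation forever yields 4 each period: 4/(1−δ).
Deviating yields 12 once, then 2 forever: 12 + 2δ/(1−δ).
No profitable deviation requires 4/(1−δ) ≥ 12 + 2δ/(1−δ).
Multiplying by (1−δ): 4 ≥ 12(1−δ) + 2δ = 12 − 10δ.
So 10δ ≥ 8, i.e. δ ≥ 8/10 = 4/5.

4/5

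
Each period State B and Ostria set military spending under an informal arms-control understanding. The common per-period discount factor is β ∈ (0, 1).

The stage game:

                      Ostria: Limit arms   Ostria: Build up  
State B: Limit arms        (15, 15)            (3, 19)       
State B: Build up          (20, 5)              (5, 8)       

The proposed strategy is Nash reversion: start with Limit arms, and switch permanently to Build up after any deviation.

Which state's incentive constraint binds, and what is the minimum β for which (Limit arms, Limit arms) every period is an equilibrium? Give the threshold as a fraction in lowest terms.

Ostria; β ≥ 4/11

State B: cooperation gives 15 each period; deviation gives 20 once then 5 forever.
  15/(1−β) ≥ 20 + 5β/(1−β) ⇒ β ≥ 5/15 = 1/3.
Ostria: cooperation gives 15 each period; deviation gives 19 once then 8 forever.
  β ≥ 4/11.
Both must hold, so the binding constraint is Ostria's: β ≥ 4/11.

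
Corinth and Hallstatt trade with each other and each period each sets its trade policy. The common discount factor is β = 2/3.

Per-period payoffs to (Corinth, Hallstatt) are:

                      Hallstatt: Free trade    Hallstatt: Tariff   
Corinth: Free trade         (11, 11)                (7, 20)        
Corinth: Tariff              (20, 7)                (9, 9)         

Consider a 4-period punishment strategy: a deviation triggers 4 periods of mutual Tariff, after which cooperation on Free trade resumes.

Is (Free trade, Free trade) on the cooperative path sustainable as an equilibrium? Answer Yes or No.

IC: β+…+β^4 ≥ (20−11)/(11−9) = 9/2.
At β = 2/3: partial sum = 1.6049 < 4.5000. Cooperation not sustainable.

No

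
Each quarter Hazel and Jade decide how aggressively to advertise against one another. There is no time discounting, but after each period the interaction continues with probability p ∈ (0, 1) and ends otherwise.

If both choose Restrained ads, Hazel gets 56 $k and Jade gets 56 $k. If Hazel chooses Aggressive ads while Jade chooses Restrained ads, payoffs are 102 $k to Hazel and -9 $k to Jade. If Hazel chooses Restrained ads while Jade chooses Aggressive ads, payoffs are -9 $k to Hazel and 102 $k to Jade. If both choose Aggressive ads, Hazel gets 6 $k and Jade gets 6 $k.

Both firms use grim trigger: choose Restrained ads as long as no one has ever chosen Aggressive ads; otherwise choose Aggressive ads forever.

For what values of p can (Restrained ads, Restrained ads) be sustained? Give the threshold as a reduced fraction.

Expected cooperation value is 56 + p·56 + p²·56 + … = 56/(1−p); deviation gives 102 + p·6/(1−p).
56 ≥ 102(1−p) + 6p ⇒ 96p ≥ 46 ⇒ p ≥ 46/96 = 23/48.

23/48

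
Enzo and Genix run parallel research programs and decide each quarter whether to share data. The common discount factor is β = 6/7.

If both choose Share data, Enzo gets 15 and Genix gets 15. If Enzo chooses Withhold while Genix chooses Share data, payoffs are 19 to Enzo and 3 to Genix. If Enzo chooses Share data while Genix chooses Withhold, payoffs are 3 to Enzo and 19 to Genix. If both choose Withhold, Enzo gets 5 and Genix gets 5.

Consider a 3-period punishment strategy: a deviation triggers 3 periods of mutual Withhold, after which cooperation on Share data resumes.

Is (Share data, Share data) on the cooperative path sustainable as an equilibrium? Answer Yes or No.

Yes

Comparing payoff streams over the 4 periods until play realigns: cooperate → 15(1+β+…+β^3); deviate → 19 + 5(β+…+β^3).
Cooperation is sustained iff (15−5)(β+…+β^3) ≥ 19−15.
β+…+β^3 = 6/7·(1−(6/7)^3)/(1−6/7) = 2.2216, and (19−15)/(15−5) = 0.4000.
2.2216 ≥ 0.4000, so cooperation is sustainable.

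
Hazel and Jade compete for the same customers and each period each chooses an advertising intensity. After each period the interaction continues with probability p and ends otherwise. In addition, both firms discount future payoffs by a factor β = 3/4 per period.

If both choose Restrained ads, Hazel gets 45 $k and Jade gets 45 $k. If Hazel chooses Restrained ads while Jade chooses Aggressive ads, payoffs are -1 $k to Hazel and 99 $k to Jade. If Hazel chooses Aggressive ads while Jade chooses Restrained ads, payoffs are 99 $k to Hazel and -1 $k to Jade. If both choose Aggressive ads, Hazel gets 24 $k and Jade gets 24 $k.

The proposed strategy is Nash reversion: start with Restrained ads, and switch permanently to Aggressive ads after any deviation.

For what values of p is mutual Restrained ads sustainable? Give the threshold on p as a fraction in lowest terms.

24/25

With continuation probability p and discount β, the effective per-period discount factor is βp.
Grim-trigger IC: βp ≥ (99−45)/(99−24) = 18/25.
So p ≥ (18/25)/(3/4) = 24/25.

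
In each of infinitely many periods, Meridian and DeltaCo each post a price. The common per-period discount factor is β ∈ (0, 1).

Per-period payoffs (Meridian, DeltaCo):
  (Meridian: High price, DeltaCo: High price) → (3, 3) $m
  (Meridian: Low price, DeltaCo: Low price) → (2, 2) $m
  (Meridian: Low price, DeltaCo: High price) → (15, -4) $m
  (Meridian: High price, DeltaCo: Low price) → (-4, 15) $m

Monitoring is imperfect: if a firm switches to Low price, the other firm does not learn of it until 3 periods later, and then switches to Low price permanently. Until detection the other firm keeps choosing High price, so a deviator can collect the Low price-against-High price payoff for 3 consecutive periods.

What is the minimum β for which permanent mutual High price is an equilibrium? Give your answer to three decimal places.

0.974

A deviator earns 15 for 3 periods, then 2 forever; cooperating earns 3 forever. Multiplying the IC by (1−β):
3 ≥ 15(1−β^3) + 2β^3, so 13·β^3 ≥ 12 and β^3 ≥ 12/13.
β ≥ (12/13)^(1/3) ≈ 0.974.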